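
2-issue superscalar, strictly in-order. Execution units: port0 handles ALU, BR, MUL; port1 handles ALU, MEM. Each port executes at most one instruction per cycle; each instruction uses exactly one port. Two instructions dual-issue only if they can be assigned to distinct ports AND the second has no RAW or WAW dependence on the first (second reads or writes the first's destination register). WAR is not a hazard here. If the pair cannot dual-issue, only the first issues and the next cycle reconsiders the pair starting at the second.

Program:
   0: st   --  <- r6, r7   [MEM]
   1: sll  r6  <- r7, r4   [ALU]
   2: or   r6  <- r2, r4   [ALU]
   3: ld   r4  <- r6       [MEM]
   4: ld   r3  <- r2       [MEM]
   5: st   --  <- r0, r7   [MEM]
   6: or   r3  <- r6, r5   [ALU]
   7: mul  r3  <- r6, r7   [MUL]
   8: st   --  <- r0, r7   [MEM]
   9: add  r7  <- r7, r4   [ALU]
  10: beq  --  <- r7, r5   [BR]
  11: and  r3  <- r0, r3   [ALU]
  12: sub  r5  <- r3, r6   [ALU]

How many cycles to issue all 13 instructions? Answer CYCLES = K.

#0 head=0: st.MEM/sll.ALU i0+i1 2-wide
#1 head=2: or.ALU i2 RAW r6
#2 head=3: ld.MEM i3 no-port MEM/MEM
#3 head=4: ld.MEM i4 no-port MEM/MEM
#4 head=5: st.MEM/or.ALU i5+i6 2-wide
#5 head=7: mul.MUL/st.MEM i7+i8 2-wide
#6 head=9: add.ALU i9 RAW r7
#7 head=10: beq.BR/and.ALU i10+i11 2-wide
#8 head=12: sub.ALU i12 tail

CYCLES = 9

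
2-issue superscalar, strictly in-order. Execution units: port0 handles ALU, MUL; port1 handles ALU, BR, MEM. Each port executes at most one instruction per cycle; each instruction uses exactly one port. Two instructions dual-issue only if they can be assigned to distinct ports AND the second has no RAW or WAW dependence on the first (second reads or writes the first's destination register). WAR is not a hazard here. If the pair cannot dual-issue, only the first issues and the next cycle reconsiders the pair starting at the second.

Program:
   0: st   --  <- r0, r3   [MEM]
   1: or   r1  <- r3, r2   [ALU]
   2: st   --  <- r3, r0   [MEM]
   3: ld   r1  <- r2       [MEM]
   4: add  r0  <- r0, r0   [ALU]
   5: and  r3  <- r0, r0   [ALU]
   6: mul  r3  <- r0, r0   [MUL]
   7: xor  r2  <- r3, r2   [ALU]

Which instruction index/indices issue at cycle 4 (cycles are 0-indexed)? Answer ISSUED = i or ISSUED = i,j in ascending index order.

ISSUED = 6

0. st;or @i0+i1  | dual
1. st @i2  | no-port MEM/MEM
2. ld;add @i3+i4  | dual
3. and @i5  | WAW r3
4. mul @i6  | RAW r3
5. xor @i7  | tail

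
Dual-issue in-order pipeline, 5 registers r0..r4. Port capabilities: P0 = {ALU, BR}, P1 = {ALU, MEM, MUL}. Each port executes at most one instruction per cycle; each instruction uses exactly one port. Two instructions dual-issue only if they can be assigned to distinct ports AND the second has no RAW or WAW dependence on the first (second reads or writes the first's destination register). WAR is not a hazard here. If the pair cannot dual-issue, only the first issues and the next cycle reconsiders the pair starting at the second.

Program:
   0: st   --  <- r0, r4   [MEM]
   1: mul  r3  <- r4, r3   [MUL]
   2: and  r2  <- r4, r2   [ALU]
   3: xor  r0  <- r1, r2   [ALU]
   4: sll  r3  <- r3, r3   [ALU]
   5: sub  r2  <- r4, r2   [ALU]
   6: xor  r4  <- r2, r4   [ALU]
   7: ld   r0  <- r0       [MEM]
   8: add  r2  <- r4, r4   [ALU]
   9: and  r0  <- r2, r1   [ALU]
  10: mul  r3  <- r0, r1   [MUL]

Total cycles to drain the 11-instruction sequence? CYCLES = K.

CYCLES = 8

0. st @i0  | no-port MEM/MUL
1. mul+and @i1,i2  | dual
2. xor+sll @i3,i4  | dual
3. sub @i5  | RAW r2
4. xor+ld @i6,i7  | dual
5. add @i8  | RAW r2
6. and @i9  | RAW r0
7. mul @i10  | tail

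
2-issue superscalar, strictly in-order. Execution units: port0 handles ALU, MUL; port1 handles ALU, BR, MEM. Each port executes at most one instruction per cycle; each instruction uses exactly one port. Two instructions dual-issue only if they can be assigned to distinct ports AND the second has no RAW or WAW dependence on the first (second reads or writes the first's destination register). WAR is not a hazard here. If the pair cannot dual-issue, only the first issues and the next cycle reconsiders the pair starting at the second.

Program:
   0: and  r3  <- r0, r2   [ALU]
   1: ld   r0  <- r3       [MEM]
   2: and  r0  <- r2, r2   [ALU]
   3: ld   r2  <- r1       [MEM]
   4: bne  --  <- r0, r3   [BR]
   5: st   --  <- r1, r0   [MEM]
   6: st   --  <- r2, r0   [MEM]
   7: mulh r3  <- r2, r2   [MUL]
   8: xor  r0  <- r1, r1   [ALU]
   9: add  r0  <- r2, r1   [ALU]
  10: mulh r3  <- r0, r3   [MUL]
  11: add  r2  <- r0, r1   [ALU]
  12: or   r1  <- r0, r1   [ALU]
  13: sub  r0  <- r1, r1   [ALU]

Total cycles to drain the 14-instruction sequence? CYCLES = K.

0. and.ALU @i0  | RAW r3
1. ld.MEM @i1  | WAW r0
2. and.ALU ld.MEM @i2+i3  | pair
3. bne.BR @i4  | no-port BR/MEM
4. st.MEM @i5  | no-port MEM/MEM
5. st.MEM mulh.MUL @i6+i7  | pair
6. xor.ALU @i8  | WAW r0
7. add.ALU @i9  | RAW r0
8. mulh.MUL add.ALU @i10+i11  | pair
9. or.ALU @i12  | RAW r1
10. sub.ALU @i13  | tail

CYCLES = 11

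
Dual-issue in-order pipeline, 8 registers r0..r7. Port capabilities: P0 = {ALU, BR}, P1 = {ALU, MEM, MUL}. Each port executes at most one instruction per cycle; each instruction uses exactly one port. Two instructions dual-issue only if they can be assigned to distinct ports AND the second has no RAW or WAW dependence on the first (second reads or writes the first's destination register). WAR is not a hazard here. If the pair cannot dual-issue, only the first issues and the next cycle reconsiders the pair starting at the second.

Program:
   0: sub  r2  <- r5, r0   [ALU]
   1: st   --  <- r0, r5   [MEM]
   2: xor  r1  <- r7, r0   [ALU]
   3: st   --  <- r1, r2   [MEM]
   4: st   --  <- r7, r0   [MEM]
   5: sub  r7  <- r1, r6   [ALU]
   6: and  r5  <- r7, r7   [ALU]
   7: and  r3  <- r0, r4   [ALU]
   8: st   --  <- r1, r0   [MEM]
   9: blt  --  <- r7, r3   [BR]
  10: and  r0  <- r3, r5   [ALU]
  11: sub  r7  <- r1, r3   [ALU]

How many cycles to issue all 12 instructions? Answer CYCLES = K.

  cy0 -> i0+i1 (sub.ALU+st.MEM) 2-wide
  cy1 -> i2 (xor.ALU) RAW r1
  cy2 -> i3 (st.MEM) no-port MEM/MEM
  cy3 -> i4+i5 (st.MEM+sub.ALU) 2-wide
  cy4 -> i6+i7 (and.ALU+and.ALU) 2-wide
  cy5 -> i8+i9 (st.MEM+blt.BR) 2-wide
  cy6 -> i10+i11 (and.ALU+sub.ALU) 2-wide

CYCLES = 7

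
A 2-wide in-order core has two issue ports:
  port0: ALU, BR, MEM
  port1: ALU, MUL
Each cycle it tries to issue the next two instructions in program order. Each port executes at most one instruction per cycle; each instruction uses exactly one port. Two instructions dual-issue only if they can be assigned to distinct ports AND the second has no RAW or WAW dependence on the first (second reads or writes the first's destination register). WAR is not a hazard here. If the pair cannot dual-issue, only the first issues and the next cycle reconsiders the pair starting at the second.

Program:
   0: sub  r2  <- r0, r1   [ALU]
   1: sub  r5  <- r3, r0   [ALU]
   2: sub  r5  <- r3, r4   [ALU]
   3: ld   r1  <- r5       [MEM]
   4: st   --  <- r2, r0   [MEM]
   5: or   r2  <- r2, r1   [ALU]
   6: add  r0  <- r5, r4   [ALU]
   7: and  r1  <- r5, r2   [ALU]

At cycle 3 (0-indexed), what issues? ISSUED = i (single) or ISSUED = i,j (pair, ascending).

c0: i0+i1 sub.ALU sub.ALU  dual
c1: i2 sub.ALU  RAW r5
c2: i3 ld.MEM  no-port MEM/MEM
c3: i4+i5 st.MEM or.ALU  dual
c4: i6+i7 add.ALU and.ALU  dual

ISSUED = 4,5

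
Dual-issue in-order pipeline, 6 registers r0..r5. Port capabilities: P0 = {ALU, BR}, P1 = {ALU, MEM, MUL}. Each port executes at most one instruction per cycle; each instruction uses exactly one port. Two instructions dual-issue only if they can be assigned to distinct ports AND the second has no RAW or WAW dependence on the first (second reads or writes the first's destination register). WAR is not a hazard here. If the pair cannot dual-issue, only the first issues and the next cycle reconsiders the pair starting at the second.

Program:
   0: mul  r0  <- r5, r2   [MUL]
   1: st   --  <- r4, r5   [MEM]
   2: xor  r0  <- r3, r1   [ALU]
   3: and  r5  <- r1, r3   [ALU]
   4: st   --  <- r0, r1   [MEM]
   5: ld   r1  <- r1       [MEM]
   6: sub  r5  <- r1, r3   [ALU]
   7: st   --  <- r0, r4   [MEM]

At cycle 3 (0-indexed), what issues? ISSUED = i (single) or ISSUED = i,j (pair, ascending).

ISSUED = 5

c0: i0 mul.MUL  no-port MUL/MEM
c1: i1/i2 st.MEM+xor.ALU  2-wide
c2: i3/i4 and.ALU+st.MEM  2-wide
c3: i5 ld.MEM  RAW r1
c4: i6/i7 sub.ALU+st.MEM  2-wide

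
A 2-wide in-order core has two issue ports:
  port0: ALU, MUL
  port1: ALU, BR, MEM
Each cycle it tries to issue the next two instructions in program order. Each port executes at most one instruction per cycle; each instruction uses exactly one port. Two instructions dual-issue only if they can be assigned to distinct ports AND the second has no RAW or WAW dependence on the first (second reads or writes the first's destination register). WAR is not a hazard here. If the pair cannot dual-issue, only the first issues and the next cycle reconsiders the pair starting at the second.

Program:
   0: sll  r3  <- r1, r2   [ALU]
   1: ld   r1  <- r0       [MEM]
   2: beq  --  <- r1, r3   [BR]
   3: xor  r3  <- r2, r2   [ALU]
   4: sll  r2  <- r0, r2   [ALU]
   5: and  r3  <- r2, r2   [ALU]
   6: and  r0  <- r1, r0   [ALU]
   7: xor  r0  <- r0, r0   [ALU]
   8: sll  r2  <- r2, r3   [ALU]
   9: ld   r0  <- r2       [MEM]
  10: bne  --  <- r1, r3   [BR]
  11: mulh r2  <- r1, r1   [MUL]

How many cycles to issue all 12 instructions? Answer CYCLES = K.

#0 head=0: sll.ALU/ld.MEM i0/i1 dual
#1 head=2: beq.BR/xor.ALU i2/i3 dual
#2 head=4: sll.ALU i4 RAW r2
#3 head=5: and.ALU/and.ALU i5/i6 dual
#4 head=7: xor.ALU/sll.ALU i7/i8 dual
#5 head=9: ld.MEM i9 no-port MEM/BR
#6 head=10: bne.BR/mulh.MUL i10/i11 dual

CYCLES = 7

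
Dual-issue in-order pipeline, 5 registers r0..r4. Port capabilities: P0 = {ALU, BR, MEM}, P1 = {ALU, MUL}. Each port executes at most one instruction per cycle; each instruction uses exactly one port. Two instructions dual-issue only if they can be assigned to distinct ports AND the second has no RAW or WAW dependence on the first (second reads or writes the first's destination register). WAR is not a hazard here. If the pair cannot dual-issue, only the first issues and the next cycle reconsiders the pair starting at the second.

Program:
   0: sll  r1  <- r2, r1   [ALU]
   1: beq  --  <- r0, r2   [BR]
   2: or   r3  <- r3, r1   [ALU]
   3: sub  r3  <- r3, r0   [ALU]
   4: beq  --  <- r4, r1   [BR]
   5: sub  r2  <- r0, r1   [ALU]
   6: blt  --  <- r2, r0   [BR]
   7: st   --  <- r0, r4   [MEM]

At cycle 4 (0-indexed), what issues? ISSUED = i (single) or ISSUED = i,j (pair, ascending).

ISSUED = 6

#0 head=0: sll+beq i0+i1 dual
#1 head=2: or i2 RAW+WAW r3
#2 head=3: sub+beq i3+i4 dual
#3 head=5: sub i5 RAW r2
#4 head=6: blt i6 no-port BR/MEM
#5 head=7: st i7 tail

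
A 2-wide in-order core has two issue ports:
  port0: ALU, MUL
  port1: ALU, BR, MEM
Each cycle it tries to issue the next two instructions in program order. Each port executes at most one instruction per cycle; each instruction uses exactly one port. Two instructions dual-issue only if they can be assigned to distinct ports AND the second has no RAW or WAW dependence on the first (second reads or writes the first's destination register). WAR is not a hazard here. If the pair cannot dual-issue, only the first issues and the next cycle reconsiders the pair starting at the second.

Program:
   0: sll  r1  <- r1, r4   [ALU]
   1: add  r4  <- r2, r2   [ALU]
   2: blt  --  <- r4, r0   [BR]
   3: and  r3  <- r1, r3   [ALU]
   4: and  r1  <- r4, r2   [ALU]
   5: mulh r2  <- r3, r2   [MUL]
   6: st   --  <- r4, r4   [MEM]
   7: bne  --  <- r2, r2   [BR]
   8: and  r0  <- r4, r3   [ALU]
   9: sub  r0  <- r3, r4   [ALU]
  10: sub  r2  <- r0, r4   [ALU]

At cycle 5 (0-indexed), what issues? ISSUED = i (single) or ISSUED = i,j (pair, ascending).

#0 head=0: sll;add i0&i1 dual
#1 head=2: blt;and i2&i3 dual
#2 head=4: and;mulh i4&i5 dual
#3 head=6: st i6 no-port MEM/BR
#4 head=7: bne;and i7&i8 dual
#5 head=9: sub i9 RAW r0
#6 head=10: sub i10 tail

ISSUED = 9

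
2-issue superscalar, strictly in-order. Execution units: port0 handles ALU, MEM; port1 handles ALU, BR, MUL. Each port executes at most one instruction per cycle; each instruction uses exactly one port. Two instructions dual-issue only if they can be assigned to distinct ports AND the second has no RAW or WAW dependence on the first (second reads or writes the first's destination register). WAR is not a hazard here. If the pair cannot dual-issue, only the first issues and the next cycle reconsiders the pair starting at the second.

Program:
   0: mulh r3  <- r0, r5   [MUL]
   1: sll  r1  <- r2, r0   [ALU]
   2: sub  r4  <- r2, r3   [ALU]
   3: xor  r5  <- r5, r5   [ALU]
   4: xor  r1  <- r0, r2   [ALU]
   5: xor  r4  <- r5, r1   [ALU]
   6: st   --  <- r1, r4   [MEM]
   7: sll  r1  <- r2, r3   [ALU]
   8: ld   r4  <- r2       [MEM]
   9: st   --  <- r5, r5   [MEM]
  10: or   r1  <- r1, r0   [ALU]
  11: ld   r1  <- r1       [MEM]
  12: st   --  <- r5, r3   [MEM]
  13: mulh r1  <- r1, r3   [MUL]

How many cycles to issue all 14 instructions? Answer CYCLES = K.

0. mulh;sll @i0&i1  | pair
1. sub;xor @i2&i3  | pair
2. xor @i4  | RAW r1
3. xor @i5  | RAW r4
4. st;sll @i6&i7  | pair
5. ld @i8  | no-port MEM/MEM
6. st;or @i9&i10  | pair
7. ld @i11  | no-port MEM/MEM
8. st;mulh @i12&i13  | pair

CYCLES = 9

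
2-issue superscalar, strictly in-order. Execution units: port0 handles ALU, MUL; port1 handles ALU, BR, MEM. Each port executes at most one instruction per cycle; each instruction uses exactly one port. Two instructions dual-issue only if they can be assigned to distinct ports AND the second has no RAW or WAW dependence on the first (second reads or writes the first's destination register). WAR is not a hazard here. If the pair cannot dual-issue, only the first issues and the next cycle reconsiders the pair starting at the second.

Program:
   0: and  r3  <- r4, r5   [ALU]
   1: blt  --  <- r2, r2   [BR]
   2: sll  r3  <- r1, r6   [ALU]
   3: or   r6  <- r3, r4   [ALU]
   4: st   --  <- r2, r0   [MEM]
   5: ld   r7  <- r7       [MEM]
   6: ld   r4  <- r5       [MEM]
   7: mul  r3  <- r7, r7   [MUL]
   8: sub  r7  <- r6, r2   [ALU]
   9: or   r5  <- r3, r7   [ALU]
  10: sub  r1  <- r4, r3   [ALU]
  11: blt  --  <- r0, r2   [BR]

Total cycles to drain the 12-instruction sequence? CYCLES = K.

CYCLES = 8

c0: i0,i1 and.ALU blt.BR  pair
c1: i2 sll.ALU  RAW r3
c2: i3,i4 or.ALU st.MEM  pair
c3: i5 ld.MEM  no-port MEM/MEM
c4: i6,i7 ld.MEM mul.MUL  pair
c5: i8 sub.ALU  RAW r7
c6: i9,i10 or.ALU sub.ALU  pair
c7: i11 blt.BR  tail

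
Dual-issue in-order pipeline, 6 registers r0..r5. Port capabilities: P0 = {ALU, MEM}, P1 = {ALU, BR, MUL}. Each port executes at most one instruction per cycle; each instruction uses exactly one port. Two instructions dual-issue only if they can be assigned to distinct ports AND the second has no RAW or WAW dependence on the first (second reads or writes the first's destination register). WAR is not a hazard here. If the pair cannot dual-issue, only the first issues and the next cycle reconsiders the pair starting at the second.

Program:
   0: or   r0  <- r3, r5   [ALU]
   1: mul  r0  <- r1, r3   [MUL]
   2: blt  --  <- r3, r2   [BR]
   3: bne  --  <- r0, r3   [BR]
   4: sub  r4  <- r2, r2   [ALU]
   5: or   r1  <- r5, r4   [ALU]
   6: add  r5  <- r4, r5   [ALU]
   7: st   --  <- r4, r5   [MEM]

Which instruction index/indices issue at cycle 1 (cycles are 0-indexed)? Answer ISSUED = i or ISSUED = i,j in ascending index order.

[0] i0  or.ALU  -- WAW r0
[1] i1  mul.MUL  -- no-port MUL/BR
[2] i2  blt.BR  -- no-port BR/BR
[3] i3/i4  bne.BR;sub.ALU  -- 2-wide
[4] i5/i6  or.ALU;add.ALU  -- 2-wide
[5] i7  st.MEM  -- tail

ISSUED = 1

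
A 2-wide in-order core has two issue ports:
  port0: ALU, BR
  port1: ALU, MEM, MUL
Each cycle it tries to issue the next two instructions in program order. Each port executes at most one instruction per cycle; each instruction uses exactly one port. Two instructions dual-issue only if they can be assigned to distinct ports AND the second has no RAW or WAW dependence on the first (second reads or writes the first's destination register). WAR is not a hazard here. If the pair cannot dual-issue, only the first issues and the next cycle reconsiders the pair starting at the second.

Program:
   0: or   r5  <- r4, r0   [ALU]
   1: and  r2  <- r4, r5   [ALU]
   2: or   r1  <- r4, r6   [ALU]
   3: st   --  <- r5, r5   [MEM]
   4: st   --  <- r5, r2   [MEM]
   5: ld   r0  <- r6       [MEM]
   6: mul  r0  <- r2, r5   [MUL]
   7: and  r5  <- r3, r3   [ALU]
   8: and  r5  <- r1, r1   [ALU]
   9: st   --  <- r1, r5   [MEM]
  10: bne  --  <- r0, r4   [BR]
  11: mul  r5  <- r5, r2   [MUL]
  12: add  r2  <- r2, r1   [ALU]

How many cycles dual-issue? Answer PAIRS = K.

PAIRS = 4

  cy0 -> i0 (or.ALU) RAW r5
  cy1 -> i1/i2 (and.ALU or.ALU) 2-wide
  cy2 -> i3 (st.MEM) no-port MEM/MEM
  cy3 -> i4 (st.MEM) no-port MEM/MEM
  cy4 -> i5 (ld.MEM) no-port MEM/MUL
  cy5 -> i6/i7 (mul.MUL and.ALU) 2-wide
  cy6 -> i8 (and.ALU) RAW r5
  cy7 -> i9/i10 (st.MEM bne.BR) 2-wide
  cy8 -> i11/i12 (mul.MUL add.ALU) 2-wide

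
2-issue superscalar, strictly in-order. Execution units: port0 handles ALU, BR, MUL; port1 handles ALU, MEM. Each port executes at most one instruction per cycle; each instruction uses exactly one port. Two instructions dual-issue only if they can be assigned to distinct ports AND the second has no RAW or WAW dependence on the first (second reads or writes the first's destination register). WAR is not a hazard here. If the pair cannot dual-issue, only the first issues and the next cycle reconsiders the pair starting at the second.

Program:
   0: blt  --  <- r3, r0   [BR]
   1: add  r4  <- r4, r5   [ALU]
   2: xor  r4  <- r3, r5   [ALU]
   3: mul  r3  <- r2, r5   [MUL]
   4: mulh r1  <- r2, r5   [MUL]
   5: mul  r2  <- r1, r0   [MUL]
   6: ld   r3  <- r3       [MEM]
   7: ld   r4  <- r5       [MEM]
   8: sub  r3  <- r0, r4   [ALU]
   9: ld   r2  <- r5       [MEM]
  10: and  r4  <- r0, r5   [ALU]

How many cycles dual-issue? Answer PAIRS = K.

PAIRS = 4

  cy0 -> i0/i1 (blt+add) pair
  cy1 -> i2/i3 (xor+mul) pair
  cy2 -> i4 (mulh) no-port MUL/MUL
  cy3 -> i5/i6 (mul+ld) pair
  cy4 -> i7 (ld) RAW r4
  cy5 -> i8/i9 (sub+ld) pair
  cy6 -> i10 (and) tail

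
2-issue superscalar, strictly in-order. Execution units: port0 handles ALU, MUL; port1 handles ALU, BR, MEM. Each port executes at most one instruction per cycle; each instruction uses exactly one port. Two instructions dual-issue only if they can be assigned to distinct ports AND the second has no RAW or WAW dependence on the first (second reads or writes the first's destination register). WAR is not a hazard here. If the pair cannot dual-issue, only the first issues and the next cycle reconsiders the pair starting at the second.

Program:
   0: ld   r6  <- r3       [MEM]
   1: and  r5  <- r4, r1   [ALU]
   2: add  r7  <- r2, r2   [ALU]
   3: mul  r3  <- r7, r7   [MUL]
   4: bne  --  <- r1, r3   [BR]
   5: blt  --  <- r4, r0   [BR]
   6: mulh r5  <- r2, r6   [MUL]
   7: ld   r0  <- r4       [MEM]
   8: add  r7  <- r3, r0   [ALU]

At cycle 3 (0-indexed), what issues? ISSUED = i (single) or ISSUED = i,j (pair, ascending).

[0] i0/i1  ld.MEM/and.ALU  -- pair
[1] i2  add.ALU  -- RAW r7
[2] i3  mul.MUL  -- RAW r3
[3] i4  bne.BR  -- no-port BR/BR
[4] i5/i6  blt.BR/mulh.MUL  -- pair
[5] i7  ld.MEM  -- RAW r0
[6] i8  add.ALU  -- tail

ISSUED = 4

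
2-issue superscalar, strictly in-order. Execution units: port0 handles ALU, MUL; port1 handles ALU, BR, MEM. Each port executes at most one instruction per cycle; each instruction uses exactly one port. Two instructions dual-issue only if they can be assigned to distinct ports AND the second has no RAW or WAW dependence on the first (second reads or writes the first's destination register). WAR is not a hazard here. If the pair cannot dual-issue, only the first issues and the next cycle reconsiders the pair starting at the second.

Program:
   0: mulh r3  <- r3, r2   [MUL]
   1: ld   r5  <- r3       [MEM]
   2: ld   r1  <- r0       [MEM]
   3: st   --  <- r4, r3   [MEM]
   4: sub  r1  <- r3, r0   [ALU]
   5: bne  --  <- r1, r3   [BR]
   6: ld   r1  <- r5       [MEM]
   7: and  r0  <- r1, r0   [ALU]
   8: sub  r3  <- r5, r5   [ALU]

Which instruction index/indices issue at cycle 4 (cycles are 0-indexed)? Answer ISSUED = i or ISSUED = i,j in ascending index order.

ISSUED = 5

0. mulh @i0  | RAW r3
1. ld @i1  | no-port MEM/MEM
2. ld @i2  | no-port MEM/MEM
3. st+sub @i3,i4  | pair
4. bne @i5  | no-port BR/MEM
5. ld @i6  | RAW r1
6. and+sub @i7,i8  | pair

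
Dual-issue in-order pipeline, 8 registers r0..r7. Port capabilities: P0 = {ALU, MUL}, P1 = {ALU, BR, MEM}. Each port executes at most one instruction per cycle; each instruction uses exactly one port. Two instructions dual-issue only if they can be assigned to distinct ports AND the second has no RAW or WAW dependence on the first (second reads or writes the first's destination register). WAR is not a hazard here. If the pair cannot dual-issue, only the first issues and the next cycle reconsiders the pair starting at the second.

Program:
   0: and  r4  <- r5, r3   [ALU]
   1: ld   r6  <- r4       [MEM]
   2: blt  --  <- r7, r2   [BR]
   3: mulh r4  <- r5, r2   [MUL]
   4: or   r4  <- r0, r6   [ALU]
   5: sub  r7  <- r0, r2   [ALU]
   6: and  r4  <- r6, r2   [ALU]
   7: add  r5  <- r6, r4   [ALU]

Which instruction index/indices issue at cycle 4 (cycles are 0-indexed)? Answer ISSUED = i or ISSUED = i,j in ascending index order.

t=0 i0:and.ALU ; RAW r4
t=1 i1:ld.MEM ; no-port MEM/BR
t=2 i2+i3:blt.BR mulh.MUL ; 2-wide
t=3 i4+i5:or.ALU sub.ALU ; 2-wide
t=4 i6:and.ALU ; RAW r4
t=5 i7:add.ALU ; tail

ISSUED = 6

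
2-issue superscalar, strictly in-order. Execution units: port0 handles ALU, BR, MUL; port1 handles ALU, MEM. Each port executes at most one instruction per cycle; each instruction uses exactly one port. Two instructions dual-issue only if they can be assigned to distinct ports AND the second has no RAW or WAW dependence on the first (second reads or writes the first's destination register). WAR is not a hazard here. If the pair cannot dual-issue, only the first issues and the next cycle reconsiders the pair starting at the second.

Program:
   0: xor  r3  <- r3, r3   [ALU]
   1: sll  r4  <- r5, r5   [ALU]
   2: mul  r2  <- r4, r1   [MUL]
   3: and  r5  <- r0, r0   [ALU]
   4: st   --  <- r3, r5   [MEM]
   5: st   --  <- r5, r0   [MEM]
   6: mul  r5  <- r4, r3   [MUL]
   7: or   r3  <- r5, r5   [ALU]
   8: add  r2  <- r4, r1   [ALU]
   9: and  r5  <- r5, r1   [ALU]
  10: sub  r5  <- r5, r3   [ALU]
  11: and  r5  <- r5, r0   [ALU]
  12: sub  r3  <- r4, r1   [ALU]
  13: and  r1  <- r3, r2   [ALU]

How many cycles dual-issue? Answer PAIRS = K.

[0] i0+i1  xor.ALU;sll.ALU  -- dual
[1] i2+i3  mul.MUL;and.ALU  -- dual
[2] i4  st.MEM  -- no-port MEM/MEM
[3] i5+i6  st.MEM;mul.MUL  -- dual
[4] i7+i8  or.ALU;add.ALU  -- dual
[5] i9  and.ALU  -- RAW+WAW r5
[6] i10  sub.ALU  -- RAW+WAW r5
[7] i11+i12  and.ALU;sub.ALU  -- dual
[8] i13  and.ALU  -- tail

PAIRS = 5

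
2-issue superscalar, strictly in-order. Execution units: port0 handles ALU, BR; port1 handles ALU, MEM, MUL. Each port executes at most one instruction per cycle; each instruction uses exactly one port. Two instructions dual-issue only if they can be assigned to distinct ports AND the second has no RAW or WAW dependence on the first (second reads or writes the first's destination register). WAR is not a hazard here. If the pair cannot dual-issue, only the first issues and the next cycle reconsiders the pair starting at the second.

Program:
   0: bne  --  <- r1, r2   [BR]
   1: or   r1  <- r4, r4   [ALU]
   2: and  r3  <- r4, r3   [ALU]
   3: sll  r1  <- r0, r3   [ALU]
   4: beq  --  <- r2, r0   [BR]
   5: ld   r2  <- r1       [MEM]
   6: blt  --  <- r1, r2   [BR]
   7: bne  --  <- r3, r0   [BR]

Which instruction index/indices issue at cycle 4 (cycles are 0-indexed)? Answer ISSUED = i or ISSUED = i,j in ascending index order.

[0] i0+i1  bne or  -- pair
[1] i2  and  -- RAW r3
[2] i3+i4  sll beq  -- pair
[3] i5  ld  -- RAW r2
[4] i6  blt  -- no-port BR/BR
[5] i7  bne  -- tail

ISSUED = 6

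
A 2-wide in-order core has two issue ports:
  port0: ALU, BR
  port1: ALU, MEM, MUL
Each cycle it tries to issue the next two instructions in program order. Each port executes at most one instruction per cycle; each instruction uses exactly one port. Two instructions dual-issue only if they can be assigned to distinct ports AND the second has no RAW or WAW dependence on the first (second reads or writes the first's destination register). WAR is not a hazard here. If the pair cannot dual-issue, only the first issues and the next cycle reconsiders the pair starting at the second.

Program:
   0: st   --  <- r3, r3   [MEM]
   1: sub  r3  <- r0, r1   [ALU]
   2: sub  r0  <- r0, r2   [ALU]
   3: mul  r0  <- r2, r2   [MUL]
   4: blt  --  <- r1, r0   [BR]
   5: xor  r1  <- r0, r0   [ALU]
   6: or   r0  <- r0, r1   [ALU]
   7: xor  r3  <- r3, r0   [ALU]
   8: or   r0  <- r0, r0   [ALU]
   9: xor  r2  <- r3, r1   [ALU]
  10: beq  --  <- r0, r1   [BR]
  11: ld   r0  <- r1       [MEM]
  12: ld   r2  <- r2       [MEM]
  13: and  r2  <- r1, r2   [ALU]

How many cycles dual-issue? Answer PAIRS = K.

PAIRS = 4

#0 head=0: st/sub i0&i1 dual
#1 head=2: sub i2 WAW r0
#2 head=3: mul i3 RAW r0
#3 head=4: blt/xor i4&i5 dual
#4 head=6: or i6 RAW r0
#5 head=7: xor/or i7&i8 dual
#6 head=9: xor/beq i9&i10 dual
#7 head=11: ld i11 no-port MEM/MEM
#8 head=12: ld i12 RAW+WAW r2
#9 head=13: and i13 tail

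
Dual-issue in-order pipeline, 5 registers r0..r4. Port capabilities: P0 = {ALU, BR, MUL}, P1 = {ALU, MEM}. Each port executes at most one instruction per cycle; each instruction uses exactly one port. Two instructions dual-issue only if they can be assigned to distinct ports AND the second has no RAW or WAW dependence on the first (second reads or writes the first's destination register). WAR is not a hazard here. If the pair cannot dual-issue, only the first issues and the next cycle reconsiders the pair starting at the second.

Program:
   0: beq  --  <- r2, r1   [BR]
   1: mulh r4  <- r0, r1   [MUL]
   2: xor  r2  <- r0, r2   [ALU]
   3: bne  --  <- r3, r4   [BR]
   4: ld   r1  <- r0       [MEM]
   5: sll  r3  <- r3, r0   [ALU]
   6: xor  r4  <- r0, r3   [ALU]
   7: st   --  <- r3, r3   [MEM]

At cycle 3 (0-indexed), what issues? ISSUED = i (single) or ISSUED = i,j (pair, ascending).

ISSUED = 5

[0] i0  beq  -- no-port BR/MUL
[1] i1+i2  mulh/xor  -- dual
[2] i3+i4  bne/ld  -- dual
[3] i5  sll  -- RAW r3
[4] i6+i7  xor/st  -- dual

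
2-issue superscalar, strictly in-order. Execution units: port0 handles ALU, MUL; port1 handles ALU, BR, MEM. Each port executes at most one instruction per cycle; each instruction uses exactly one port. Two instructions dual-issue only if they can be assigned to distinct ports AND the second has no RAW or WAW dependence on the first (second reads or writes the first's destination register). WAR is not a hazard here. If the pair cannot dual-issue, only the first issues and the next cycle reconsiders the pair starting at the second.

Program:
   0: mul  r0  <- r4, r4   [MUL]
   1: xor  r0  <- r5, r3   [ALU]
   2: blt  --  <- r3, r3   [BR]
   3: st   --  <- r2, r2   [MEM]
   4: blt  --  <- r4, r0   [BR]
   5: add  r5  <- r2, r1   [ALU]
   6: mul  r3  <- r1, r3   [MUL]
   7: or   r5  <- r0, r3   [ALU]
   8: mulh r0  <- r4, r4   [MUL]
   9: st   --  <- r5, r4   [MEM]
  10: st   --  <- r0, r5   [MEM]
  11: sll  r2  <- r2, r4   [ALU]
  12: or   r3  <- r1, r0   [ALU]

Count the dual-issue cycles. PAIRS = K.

[0] i0  mul  -- WAW r0
[1] i1&i2  xor;blt  -- pair
[2] i3  st  -- no-port MEM/BR
[3] i4&i5  blt;add  -- pair
[4] i6  mul  -- RAW r3
[5] i7&i8  or;mulh  -- pair
[6] i9  st  -- no-port MEM/MEM
[7] i10&i11  st;sll  -- pair
[8] i12  or  -- tail

PAIRS = 4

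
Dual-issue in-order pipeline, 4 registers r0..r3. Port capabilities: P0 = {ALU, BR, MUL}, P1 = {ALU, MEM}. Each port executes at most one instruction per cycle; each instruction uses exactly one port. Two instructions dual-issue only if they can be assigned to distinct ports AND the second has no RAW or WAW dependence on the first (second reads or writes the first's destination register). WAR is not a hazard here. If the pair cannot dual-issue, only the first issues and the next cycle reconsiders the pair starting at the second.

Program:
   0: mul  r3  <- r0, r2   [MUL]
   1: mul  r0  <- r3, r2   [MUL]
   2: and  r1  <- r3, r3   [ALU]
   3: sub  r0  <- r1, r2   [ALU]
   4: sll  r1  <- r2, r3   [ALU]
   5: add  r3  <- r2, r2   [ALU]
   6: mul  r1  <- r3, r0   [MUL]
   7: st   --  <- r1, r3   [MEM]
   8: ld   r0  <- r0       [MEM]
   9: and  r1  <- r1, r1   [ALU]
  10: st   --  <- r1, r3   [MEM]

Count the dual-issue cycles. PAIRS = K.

  cy0 -> i0 (mul.MUL) no-port MUL/MUL
  cy1 -> i1,i2 (mul.MUL and.ALU) pair
  cy2 -> i3,i4 (sub.ALU sll.ALU) pair
  cy3 -> i5 (add.ALU) RAW r3
  cy4 -> i6 (mul.MUL) RAW r1
  cy5 -> i7 (st.MEM) no-port MEM/MEM
  cy6 -> i8,i9 (ld.MEM and.ALU) pair
  cy7 -> i10 (st.MEM) tail

PAIRS = 3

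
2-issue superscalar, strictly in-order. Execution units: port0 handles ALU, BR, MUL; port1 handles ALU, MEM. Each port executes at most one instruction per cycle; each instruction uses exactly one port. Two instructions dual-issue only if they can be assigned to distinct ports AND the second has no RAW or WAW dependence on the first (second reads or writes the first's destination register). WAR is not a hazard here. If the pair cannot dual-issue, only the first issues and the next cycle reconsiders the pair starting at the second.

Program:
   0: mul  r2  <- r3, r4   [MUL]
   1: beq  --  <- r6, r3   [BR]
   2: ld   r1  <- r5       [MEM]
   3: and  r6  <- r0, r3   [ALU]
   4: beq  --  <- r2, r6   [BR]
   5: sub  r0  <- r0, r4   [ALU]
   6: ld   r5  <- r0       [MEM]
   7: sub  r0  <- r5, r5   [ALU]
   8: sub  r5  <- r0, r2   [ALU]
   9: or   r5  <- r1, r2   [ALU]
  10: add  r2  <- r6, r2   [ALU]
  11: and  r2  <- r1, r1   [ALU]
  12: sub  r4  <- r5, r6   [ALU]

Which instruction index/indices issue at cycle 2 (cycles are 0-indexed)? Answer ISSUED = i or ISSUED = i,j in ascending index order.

0. mul @i0  | no-port MUL/BR
1. beq;ld @i1,i2  | pair
2. and @i3  | RAW r6
3. beq;sub @i4,i5  | pair
4. ld @i6  | RAW r5
5. sub @i7  | RAW r0
6. sub @i8  | WAW r5
7. or;add @i9,i10  | pair
8. and;sub @i11,i12  | pair

ISSUED = 3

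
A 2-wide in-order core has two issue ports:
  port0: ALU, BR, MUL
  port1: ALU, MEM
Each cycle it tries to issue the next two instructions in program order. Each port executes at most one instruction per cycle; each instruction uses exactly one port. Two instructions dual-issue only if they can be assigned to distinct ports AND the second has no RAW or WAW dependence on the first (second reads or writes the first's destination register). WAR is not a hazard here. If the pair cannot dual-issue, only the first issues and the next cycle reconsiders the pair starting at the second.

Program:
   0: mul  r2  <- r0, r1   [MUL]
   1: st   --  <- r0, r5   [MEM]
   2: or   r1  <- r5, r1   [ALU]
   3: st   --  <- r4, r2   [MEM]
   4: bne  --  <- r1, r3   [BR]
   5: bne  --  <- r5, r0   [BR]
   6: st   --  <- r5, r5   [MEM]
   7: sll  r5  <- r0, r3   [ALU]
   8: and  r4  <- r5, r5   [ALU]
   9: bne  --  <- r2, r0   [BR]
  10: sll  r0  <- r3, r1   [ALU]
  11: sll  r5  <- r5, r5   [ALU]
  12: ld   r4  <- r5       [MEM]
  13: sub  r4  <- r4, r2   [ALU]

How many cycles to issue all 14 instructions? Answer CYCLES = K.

CYCLES = 9

c0: i0,i1 mul.MUL st.MEM  dual
c1: i2,i3 or.ALU st.MEM  dual
c2: i4 bne.BR  no-port BR/BR
c3: i5,i6 bne.BR st.MEM  dual
c4: i7 sll.ALU  RAW r5
c5: i8,i9 and.ALU bne.BR  dual
c6: i10,i11 sll.ALU sll.ALU  dual
c7: i12 ld.MEM  RAW+WAW r4
c8: i13 sub.ALU  tail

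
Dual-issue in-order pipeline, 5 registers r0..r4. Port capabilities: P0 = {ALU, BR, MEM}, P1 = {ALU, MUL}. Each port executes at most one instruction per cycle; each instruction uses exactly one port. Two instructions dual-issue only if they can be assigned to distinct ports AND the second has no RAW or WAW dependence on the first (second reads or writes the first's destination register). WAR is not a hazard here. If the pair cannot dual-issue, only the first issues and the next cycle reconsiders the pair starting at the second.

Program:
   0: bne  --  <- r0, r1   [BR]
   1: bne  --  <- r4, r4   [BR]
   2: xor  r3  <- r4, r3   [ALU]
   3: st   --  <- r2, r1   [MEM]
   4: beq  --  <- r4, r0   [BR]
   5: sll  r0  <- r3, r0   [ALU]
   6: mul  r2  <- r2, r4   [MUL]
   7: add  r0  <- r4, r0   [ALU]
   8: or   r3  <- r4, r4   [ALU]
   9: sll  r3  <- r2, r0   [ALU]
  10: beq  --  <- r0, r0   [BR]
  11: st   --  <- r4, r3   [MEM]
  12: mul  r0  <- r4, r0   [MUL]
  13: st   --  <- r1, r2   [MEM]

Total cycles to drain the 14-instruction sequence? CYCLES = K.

CYCLES = 9

t=0 i0:bne.BR ; no-port BR/BR
t=1 i1/i2:bne.BR/xor.ALU ; dual
t=2 i3:st.MEM ; no-port MEM/BR
t=3 i4/i5:beq.BR/sll.ALU ; dual
t=4 i6/i7:mul.MUL/add.ALU ; dual
t=5 i8:or.ALU ; WAW r3
t=6 i9/i10:sll.ALU/beq.BR ; dual
t=7 i11/i12:st.MEM/mul.MUL ; dual
t=8 i13:st.MEM ; tail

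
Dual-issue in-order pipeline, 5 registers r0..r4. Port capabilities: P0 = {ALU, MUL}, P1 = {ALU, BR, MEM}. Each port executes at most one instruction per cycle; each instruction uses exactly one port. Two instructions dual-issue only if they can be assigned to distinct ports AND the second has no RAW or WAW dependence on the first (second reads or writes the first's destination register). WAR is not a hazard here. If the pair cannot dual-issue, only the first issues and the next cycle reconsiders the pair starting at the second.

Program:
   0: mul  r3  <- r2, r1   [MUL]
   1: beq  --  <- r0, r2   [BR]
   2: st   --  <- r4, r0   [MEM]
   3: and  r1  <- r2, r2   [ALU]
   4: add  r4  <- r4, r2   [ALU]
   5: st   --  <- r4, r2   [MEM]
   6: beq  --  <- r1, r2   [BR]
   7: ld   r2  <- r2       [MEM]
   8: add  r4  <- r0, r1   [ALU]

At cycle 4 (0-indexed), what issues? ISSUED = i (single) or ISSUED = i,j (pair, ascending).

ISSUED = 6

t=0 i0/i1:mul;beq ; pair
t=1 i2/i3:st;and ; pair
t=2 i4:add ; RAW r4
t=3 i5:st ; no-port MEM/BR
t=4 i6:beq ; no-port BR/MEM
t=5 i7/i8:ld;add ; pair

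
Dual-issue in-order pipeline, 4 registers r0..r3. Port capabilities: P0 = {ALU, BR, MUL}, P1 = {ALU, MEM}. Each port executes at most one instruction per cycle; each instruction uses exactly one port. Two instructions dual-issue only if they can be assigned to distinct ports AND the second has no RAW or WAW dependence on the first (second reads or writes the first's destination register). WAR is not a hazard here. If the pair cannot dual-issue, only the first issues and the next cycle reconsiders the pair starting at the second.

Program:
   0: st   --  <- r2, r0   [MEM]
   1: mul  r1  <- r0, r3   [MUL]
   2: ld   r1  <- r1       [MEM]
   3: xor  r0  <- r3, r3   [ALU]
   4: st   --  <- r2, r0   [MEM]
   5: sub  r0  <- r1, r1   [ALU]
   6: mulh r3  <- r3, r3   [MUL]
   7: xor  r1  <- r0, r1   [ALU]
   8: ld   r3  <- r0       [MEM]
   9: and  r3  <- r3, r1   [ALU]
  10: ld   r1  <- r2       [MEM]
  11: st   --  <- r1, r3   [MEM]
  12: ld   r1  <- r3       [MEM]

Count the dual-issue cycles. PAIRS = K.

PAIRS = 5

t=0 i0/i1:st.MEM/mul.MUL ; dual
t=1 i2/i3:ld.MEM/xor.ALU ; dual
t=2 i4/i5:st.MEM/sub.ALU ; dual
t=3 i6/i7:mulh.MUL/xor.ALU ; dual
t=4 i8:ld.MEM ; RAW+WAW r3
t=5 i9/i10:and.ALU/ld.MEM ; dual
t=6 i11:st.MEM ; no-port MEM/MEM
t=7 i12:ld.MEM ; tail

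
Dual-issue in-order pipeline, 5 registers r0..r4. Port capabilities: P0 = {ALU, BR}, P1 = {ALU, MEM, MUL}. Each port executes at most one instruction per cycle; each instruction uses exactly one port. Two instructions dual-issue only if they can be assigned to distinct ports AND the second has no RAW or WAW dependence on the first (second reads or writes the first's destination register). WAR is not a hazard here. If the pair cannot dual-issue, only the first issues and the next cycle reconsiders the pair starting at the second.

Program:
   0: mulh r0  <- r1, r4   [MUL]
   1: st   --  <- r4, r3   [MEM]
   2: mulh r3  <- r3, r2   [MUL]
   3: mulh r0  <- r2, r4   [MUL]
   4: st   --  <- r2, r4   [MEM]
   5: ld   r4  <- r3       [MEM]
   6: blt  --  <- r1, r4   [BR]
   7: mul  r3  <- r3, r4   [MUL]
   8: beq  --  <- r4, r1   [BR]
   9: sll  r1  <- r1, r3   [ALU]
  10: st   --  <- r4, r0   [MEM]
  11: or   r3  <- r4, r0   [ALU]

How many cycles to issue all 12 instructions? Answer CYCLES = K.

CYCLES = 9

0. mulh.MUL @i0  | no-port MUL/MEM
1. st.MEM @i1  | no-port MEM/MUL
2. mulh.MUL @i2  | no-port MUL/MUL
3. mulh.MUL @i3  | no-port MUL/MEM
4. st.MEM @i4  | no-port MEM/MEM
5. ld.MEM @i5  | RAW r4
6. blt.BR;mul.MUL @i6/i7  | 2-wide
7. beq.BR;sll.ALU @i8/i9  | 2-wide
8. st.MEM;or.ALU @i10/i11  | 2-wide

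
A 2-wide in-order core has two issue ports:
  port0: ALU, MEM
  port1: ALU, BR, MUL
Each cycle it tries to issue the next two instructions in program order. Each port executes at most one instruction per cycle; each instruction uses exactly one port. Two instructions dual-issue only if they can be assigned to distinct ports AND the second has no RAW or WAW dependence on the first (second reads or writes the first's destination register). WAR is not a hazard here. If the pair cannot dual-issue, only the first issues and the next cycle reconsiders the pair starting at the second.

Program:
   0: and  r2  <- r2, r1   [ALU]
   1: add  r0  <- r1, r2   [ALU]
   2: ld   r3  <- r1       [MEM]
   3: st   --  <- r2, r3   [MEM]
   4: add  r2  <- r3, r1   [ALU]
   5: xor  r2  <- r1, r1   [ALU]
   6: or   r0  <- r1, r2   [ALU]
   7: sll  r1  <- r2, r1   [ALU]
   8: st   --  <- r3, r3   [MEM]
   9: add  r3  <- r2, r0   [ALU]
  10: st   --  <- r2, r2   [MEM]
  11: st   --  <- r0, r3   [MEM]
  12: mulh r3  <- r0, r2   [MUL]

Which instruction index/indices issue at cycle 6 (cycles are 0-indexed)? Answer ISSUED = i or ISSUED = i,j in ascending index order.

ISSUED = 10

#0 head=0: and.ALU i0 RAW r2
#1 head=1: add.ALU/ld.MEM i1,i2 pair
#2 head=3: st.MEM/add.ALU i3,i4 pair
#3 head=5: xor.ALU i5 RAW r2
#4 head=6: or.ALU/sll.ALU i6,i7 pair
#5 head=8: st.MEM/add.ALU i8,i9 pair
#6 head=10: st.MEM i10 no-port MEM/MEM
#7 head=11: st.MEM/mulh.MUL i11,i12 pair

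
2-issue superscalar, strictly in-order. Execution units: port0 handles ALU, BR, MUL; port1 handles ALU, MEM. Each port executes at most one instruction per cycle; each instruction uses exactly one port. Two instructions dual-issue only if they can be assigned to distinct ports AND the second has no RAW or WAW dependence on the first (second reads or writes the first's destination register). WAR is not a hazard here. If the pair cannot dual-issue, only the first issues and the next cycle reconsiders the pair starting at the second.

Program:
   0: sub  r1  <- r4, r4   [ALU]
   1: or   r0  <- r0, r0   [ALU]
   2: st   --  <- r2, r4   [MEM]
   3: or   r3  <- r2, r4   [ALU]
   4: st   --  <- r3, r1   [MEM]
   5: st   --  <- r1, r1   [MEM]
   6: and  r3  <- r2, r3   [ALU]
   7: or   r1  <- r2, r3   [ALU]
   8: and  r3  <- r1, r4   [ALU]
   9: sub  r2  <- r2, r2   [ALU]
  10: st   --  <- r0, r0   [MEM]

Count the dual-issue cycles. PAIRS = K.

PAIRS = 4

[0] i0+i1  sub.ALU/or.ALU  -- pair
[1] i2+i3  st.MEM/or.ALU  -- pair
[2] i4  st.MEM  -- no-port MEM/MEM
[3] i5+i6  st.MEM/and.ALU  -- pair
[4] i7  or.ALU  -- RAW r1
[5] i8+i9  and.ALU/sub.ALU  -- pair
[6] i10  st.MEM  -- tail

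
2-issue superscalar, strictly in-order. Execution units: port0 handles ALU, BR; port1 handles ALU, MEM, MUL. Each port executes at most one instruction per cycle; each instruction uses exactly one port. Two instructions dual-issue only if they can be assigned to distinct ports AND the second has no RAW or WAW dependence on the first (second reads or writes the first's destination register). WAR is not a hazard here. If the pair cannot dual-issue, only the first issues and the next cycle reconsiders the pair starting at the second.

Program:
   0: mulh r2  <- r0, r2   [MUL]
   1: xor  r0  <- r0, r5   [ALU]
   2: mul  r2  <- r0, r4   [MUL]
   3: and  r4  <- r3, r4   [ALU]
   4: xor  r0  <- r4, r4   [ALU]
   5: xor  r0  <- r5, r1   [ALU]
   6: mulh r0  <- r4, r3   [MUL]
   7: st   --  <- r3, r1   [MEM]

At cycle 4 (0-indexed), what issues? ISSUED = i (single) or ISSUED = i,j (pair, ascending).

t=0 i0,i1:mulh;xor ; pair
t=1 i2,i3:mul;and ; pair
t=2 i4:xor ; WAW r0
t=3 i5:xor ; WAW r0
t=4 i6:mulh ; no-port MUL/MEM
t=5 i7:st ; tail

ISSUED = 6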